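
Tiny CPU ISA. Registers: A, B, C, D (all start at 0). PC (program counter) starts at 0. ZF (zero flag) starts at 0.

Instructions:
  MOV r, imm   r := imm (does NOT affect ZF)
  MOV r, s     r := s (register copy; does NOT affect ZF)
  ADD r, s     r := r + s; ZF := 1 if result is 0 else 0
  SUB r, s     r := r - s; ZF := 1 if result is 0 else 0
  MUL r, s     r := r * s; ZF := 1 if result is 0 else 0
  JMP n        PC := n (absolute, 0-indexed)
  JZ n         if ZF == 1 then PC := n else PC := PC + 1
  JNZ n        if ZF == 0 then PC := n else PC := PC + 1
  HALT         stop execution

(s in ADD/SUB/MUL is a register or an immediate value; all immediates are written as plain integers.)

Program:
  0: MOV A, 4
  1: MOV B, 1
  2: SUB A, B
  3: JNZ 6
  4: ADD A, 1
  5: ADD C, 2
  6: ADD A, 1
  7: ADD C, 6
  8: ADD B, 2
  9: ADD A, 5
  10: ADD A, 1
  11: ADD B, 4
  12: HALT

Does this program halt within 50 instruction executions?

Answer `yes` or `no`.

Answer: yes

Derivation:
Step 1: PC=0 exec 'MOV A, 4'. After: A=4 B=0 C=0 D=0 ZF=0 PC=1
Step 2: PC=1 exec 'MOV B, 1'. After: A=4 B=1 C=0 D=0 ZF=0 PC=2
Step 3: PC=2 exec 'SUB A, B'. After: A=3 B=1 C=0 D=0 ZF=0 PC=3
Step 4: PC=3 exec 'JNZ 6'. After: A=3 B=1 C=0 D=0 ZF=0 PC=6
Step 5: PC=6 exec 'ADD A, 1'. After: A=4 B=1 C=0 D=0 ZF=0 PC=7
Step 6: PC=7 exec 'ADD C, 6'. After: A=4 B=1 C=6 D=0 ZF=0 PC=8
Step 7: PC=8 exec 'ADD B, 2'. After: A=4 B=3 C=6 D=0 ZF=0 PC=9
Step 8: PC=9 exec 'ADD A, 5'. After: A=9 B=3 C=6 D=0 ZF=0 PC=10
Step 9: PC=10 exec 'ADD A, 1'. After: A=10 B=3 C=6 D=0 ZF=0 PC=11
Step 10: PC=11 exec 'ADD B, 4'. After: A=10 B=7 C=6 D=0 ZF=0 PC=12
Step 11: PC=12 exec 'HALT'. After: A=10 B=7 C=6 D=0 ZF=0 PC=12 HALTED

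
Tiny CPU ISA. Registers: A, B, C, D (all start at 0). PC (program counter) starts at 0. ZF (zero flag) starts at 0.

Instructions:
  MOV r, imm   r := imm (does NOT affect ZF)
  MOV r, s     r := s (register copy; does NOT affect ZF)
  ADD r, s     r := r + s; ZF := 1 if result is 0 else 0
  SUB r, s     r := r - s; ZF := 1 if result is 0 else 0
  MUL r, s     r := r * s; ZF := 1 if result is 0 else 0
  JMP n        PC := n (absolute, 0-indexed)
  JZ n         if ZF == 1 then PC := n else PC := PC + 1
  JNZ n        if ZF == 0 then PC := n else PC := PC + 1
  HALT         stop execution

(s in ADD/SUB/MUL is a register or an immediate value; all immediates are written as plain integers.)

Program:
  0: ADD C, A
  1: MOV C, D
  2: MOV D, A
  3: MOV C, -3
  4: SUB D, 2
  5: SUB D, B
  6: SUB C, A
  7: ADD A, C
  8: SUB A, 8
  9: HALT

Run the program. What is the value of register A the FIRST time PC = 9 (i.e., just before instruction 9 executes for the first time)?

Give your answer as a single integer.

Step 1: PC=0 exec 'ADD C, A'. After: A=0 B=0 C=0 D=0 ZF=1 PC=1
Step 2: PC=1 exec 'MOV C, D'. After: A=0 B=0 C=0 D=0 ZF=1 PC=2
Step 3: PC=2 exec 'MOV D, A'. After: A=0 B=0 C=0 D=0 ZF=1 PC=3
Step 4: PC=3 exec 'MOV C, -3'. After: A=0 B=0 C=-3 D=0 ZF=1 PC=4
Step 5: PC=4 exec 'SUB D, 2'. After: A=0 B=0 C=-3 D=-2 ZF=0 PC=5
Step 6: PC=5 exec 'SUB D, B'. After: A=0 B=0 C=-3 D=-2 ZF=0 PC=6
Step 7: PC=6 exec 'SUB C, A'. After: A=0 B=0 C=-3 D=-2 ZF=0 PC=7
Step 8: PC=7 exec 'ADD A, C'. After: A=-3 B=0 C=-3 D=-2 ZF=0 PC=8
Step 9: PC=8 exec 'SUB A, 8'. After: A=-11 B=0 C=-3 D=-2 ZF=0 PC=9
First time PC=9: A=-11

-11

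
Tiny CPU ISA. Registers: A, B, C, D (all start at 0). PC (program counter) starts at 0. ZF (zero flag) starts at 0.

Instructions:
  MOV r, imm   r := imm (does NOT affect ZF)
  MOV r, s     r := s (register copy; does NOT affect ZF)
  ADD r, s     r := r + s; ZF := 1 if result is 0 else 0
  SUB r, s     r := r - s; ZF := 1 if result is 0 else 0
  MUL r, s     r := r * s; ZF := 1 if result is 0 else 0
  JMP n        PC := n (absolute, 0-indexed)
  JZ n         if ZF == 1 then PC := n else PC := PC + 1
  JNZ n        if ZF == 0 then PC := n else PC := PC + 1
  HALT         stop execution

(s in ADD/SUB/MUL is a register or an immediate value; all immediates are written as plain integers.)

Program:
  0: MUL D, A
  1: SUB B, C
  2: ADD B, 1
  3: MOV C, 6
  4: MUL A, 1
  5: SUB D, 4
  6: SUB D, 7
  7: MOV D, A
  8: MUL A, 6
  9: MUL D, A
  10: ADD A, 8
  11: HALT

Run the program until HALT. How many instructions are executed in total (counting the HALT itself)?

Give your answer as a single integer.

Step 1: PC=0 exec 'MUL D, A'. After: A=0 B=0 C=0 D=0 ZF=1 PC=1
Step 2: PC=1 exec 'SUB B, C'. After: A=0 B=0 C=0 D=0 ZF=1 PC=2
Step 3: PC=2 exec 'ADD B, 1'. After: A=0 B=1 C=0 D=0 ZF=0 PC=3
Step 4: PC=3 exec 'MOV C, 6'. After: A=0 B=1 C=6 D=0 ZF=0 PC=4
Step 5: PC=4 exec 'MUL A, 1'. After: A=0 B=1 C=6 D=0 ZF=1 PC=5
Step 6: PC=5 exec 'SUB D, 4'. After: A=0 B=1 C=6 D=-4 ZF=0 PC=6
Step 7: PC=6 exec 'SUB D, 7'. After: A=0 B=1 C=6 D=-11 ZF=0 PC=7
Step 8: PC=7 exec 'MOV D, A'. After: A=0 B=1 C=6 D=0 ZF=0 PC=8
Step 9: PC=8 exec 'MUL A, 6'. After: A=0 B=1 C=6 D=0 ZF=1 PC=9
Step 10: PC=9 exec 'MUL D, A'. After: A=0 B=1 C=6 D=0 ZF=1 PC=10
Step 11: PC=10 exec 'ADD A, 8'. After: A=8 B=1 C=6 D=0 ZF=0 PC=11
Step 12: PC=11 exec 'HALT'. After: A=8 B=1 C=6 D=0 ZF=0 PC=11 HALTED
Total instructions executed: 12

Answer: 12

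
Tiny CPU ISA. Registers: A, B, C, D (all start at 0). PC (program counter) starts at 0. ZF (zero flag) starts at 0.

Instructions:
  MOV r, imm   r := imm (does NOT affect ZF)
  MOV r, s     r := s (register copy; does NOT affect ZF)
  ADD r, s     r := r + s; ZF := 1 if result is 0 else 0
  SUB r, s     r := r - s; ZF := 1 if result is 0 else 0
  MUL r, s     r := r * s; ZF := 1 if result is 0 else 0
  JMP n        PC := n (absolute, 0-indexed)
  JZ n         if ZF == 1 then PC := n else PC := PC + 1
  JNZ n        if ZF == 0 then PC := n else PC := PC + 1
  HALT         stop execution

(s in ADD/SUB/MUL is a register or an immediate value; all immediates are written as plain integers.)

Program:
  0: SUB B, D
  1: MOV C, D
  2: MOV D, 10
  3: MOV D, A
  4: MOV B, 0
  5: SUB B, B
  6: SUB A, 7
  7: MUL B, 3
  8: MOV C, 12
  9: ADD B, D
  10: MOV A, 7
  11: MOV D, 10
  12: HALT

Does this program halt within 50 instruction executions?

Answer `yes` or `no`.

Answer: yes

Derivation:
Step 1: PC=0 exec 'SUB B, D'. After: A=0 B=0 C=0 D=0 ZF=1 PC=1
Step 2: PC=1 exec 'MOV C, D'. After: A=0 B=0 C=0 D=0 ZF=1 PC=2
Step 3: PC=2 exec 'MOV D, 10'. After: A=0 B=0 C=0 D=10 ZF=1 PC=3
Step 4: PC=3 exec 'MOV D, A'. After: A=0 B=0 C=0 D=0 ZF=1 PC=4
Step 5: PC=4 exec 'MOV B, 0'. After: A=0 B=0 C=0 D=0 ZF=1 PC=5
Step 6: PC=5 exec 'SUB B, B'. After: A=0 B=0 C=0 D=0 ZF=1 PC=6
Step 7: PC=6 exec 'SUB A, 7'. After: A=-7 B=0 C=0 D=0 ZF=0 PC=7
Step 8: PC=7 exec 'MUL B, 3'. After: A=-7 B=0 C=0 D=0 ZF=1 PC=8
Step 9: PC=8 exec 'MOV C, 12'. After: A=-7 B=0 C=12 D=0 ZF=1 PC=9
Step 10: PC=9 exec 'ADD B, D'. After: A=-7 B=0 C=12 D=0 ZF=1 PC=10
Step 11: PC=10 exec 'MOV A, 7'. After: A=7 B=0 C=12 D=0 ZF=1 PC=11
Step 12: PC=11 exec 'MOV D, 10'. After: A=7 B=0 C=12 D=10 ZF=1 PC=12
Step 13: PC=12 exec 'HALT'. After: A=7 B=0 C=12 D=10 ZF=1 PC=12 HALTED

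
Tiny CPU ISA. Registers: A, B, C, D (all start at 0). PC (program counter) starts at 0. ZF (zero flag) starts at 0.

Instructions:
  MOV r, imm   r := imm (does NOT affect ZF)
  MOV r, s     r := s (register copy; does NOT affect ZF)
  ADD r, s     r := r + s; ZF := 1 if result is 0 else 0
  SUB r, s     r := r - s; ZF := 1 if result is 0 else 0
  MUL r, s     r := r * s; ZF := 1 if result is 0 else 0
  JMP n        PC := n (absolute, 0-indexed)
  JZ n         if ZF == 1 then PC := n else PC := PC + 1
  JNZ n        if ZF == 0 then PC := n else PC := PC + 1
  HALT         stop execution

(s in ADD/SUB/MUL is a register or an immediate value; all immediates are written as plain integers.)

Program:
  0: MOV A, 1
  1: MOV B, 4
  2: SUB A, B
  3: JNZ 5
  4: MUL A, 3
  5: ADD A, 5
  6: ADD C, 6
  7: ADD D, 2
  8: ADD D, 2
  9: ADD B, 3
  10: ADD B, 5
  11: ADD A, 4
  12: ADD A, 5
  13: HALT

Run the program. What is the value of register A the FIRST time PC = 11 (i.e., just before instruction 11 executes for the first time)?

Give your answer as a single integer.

Step 1: PC=0 exec 'MOV A, 1'. After: A=1 B=0 C=0 D=0 ZF=0 PC=1
Step 2: PC=1 exec 'MOV B, 4'. After: A=1 B=4 C=0 D=0 ZF=0 PC=2
Step 3: PC=2 exec 'SUB A, B'. After: A=-3 B=4 C=0 D=0 ZF=0 PC=3
Step 4: PC=3 exec 'JNZ 5'. After: A=-3 B=4 C=0 D=0 ZF=0 PC=5
Step 5: PC=5 exec 'ADD A, 5'. After: A=2 B=4 C=0 D=0 ZF=0 PC=6
Step 6: PC=6 exec 'ADD C, 6'. After: A=2 B=4 C=6 D=0 ZF=0 PC=7
Step 7: PC=7 exec 'ADD D, 2'. After: A=2 B=4 C=6 D=2 ZF=0 PC=8
Step 8: PC=8 exec 'ADD D, 2'. After: A=2 B=4 C=6 D=4 ZF=0 PC=9
Step 9: PC=9 exec 'ADD B, 3'. After: A=2 B=7 C=6 D=4 ZF=0 PC=10
Step 10: PC=10 exec 'ADD B, 5'. After: A=2 B=12 C=6 D=4 ZF=0 PC=11
First time PC=11: A=2

2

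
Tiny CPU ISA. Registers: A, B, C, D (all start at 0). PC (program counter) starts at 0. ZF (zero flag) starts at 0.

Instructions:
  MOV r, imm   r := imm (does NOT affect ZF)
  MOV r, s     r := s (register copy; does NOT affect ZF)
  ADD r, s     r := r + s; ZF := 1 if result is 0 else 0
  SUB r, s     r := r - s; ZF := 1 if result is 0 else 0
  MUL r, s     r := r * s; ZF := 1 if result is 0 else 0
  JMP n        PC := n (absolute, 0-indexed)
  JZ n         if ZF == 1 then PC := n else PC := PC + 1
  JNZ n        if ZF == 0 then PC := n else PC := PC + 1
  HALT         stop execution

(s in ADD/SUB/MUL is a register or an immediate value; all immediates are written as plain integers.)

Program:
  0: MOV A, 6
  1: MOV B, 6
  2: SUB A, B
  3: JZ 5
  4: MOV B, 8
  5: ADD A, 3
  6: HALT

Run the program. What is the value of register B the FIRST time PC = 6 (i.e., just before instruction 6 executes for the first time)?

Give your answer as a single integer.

Step 1: PC=0 exec 'MOV A, 6'. After: A=6 B=0 C=0 D=0 ZF=0 PC=1
Step 2: PC=1 exec 'MOV B, 6'. After: A=6 B=6 C=0 D=0 ZF=0 PC=2
Step 3: PC=2 exec 'SUB A, B'. After: A=0 B=6 C=0 D=0 ZF=1 PC=3
Step 4: PC=3 exec 'JZ 5'. After: A=0 B=6 C=0 D=0 ZF=1 PC=5
Step 5: PC=5 exec 'ADD A, 3'. After: A=3 B=6 C=0 D=0 ZF=0 PC=6
First time PC=6: B=6

6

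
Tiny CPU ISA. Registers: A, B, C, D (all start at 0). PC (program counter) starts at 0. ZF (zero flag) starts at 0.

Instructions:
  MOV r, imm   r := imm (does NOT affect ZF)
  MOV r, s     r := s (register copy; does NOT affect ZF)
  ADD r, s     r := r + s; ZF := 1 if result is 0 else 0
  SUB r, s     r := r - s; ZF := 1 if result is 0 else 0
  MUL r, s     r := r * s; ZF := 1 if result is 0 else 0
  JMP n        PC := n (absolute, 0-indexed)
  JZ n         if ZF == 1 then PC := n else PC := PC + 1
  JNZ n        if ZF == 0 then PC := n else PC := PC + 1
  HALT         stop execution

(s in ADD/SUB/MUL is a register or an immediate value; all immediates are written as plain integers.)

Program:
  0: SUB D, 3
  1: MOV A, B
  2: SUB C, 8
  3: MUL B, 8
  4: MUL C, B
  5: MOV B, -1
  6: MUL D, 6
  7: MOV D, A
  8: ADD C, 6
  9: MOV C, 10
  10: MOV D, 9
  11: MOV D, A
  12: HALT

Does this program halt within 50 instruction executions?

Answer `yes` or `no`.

Answer: yes

Derivation:
Step 1: PC=0 exec 'SUB D, 3'. After: A=0 B=0 C=0 D=-3 ZF=0 PC=1
Step 2: PC=1 exec 'MOV A, B'. After: A=0 B=0 C=0 D=-3 ZF=0 PC=2
Step 3: PC=2 exec 'SUB C, 8'. After: A=0 B=0 C=-8 D=-3 ZF=0 PC=3
Step 4: PC=3 exec 'MUL B, 8'. After: A=0 B=0 C=-8 D=-3 ZF=1 PC=4
Step 5: PC=4 exec 'MUL C, B'. After: A=0 B=0 C=0 D=-3 ZF=1 PC=5
Step 6: PC=5 exec 'MOV B, -1'. After: A=0 B=-1 C=0 D=-3 ZF=1 PC=6
Step 7: PC=6 exec 'MUL D, 6'. After: A=0 B=-1 C=0 D=-18 ZF=0 PC=7
Step 8: PC=7 exec 'MOV D, A'. After: A=0 B=-1 C=0 D=0 ZF=0 PC=8
Step 9: PC=8 exec 'ADD C, 6'. After: A=0 B=-1 C=6 D=0 ZF=0 PC=9
Step 10: PC=9 exec 'MOV C, 10'. After: A=0 B=-1 C=10 D=0 ZF=0 PC=10
Step 11: PC=10 exec 'MOV D, 9'. After: A=0 B=-1 C=10 D=9 ZF=0 PC=11
Step 12: PC=11 exec 'MOV D, A'. After: A=0 B=-1 C=10 D=0 ZF=0 PC=12
Step 13: PC=12 exec 'HALT'. After: A=0 B=-1 C=10 D=0 ZF=0 PC=12 HALTED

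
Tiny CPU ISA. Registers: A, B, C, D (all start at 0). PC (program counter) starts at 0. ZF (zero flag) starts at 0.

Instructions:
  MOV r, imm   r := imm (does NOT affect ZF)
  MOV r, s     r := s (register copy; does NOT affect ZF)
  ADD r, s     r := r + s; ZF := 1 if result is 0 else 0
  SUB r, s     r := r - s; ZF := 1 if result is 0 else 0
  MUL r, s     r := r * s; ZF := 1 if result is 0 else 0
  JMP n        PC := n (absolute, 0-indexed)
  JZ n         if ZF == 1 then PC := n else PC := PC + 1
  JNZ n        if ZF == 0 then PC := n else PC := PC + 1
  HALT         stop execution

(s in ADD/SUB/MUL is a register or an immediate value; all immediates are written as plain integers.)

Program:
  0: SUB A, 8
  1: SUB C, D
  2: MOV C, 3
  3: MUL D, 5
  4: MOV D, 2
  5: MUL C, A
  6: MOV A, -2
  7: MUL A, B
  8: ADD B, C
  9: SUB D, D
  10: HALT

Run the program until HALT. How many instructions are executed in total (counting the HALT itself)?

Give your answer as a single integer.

Step 1: PC=0 exec 'SUB A, 8'. After: A=-8 B=0 C=0 D=0 ZF=0 PC=1
Step 2: PC=1 exec 'SUB C, D'. After: A=-8 B=0 C=0 D=0 ZF=1 PC=2
Step 3: PC=2 exec 'MOV C, 3'. After: A=-8 B=0 C=3 D=0 ZF=1 PC=3
Step 4: PC=3 exec 'MUL D, 5'. After: A=-8 B=0 C=3 D=0 ZF=1 PC=4
Step 5: PC=4 exec 'MOV D, 2'. After: A=-8 B=0 C=3 D=2 ZF=1 PC=5
Step 6: PC=5 exec 'MUL C, A'. After: A=-8 B=0 C=-24 D=2 ZF=0 PC=6
Step 7: PC=6 exec 'MOV A, -2'. After: A=-2 B=0 C=-24 D=2 ZF=0 PC=7
Step 8: PC=7 exec 'MUL A, B'. After: A=0 B=0 C=-24 D=2 ZF=1 PC=8
Step 9: PC=8 exec 'ADD B, C'. After: A=0 B=-24 C=-24 D=2 ZF=0 PC=9
Step 10: PC=9 exec 'SUB D, D'. After: A=0 B=-24 C=-24 D=0 ZF=1 PC=10
Step 11: PC=10 exec 'HALT'. After: A=0 B=-24 C=-24 D=0 ZF=1 PC=10 HALTED
Total instructions executed: 11

Answer: 11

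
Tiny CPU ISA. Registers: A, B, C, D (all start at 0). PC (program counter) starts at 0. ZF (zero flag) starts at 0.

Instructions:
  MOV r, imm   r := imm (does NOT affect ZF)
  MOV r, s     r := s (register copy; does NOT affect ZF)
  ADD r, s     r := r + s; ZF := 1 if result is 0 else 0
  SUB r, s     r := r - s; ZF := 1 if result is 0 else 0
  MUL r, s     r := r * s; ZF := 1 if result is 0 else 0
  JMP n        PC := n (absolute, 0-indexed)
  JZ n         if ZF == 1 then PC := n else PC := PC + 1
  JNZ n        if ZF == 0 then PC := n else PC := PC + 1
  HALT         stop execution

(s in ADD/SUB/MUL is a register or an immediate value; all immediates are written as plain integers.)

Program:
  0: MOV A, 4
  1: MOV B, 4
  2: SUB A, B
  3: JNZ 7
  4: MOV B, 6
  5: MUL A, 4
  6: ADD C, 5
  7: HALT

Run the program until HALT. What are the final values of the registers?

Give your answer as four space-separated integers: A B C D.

Answer: 0 6 5 0

Derivation:
Step 1: PC=0 exec 'MOV A, 4'. After: A=4 B=0 C=0 D=0 ZF=0 PC=1
Step 2: PC=1 exec 'MOV B, 4'. After: A=4 B=4 C=0 D=0 ZF=0 PC=2
Step 3: PC=2 exec 'SUB A, B'. After: A=0 B=4 C=0 D=0 ZF=1 PC=3
Step 4: PC=3 exec 'JNZ 7'. After: A=0 B=4 C=0 D=0 ZF=1 PC=4
Step 5: PC=4 exec 'MOV B, 6'. After: A=0 B=6 C=0 D=0 ZF=1 PC=5
Step 6: PC=5 exec 'MUL A, 4'. After: A=0 B=6 C=0 D=0 ZF=1 PC=6
Step 7: PC=6 exec 'ADD C, 5'. After: A=0 B=6 C=5 D=0 ZF=0 PC=7
Step 8: PC=7 exec 'HALT'. After: A=0 B=6 C=5 D=0 ZF=0 PC=7 HALTED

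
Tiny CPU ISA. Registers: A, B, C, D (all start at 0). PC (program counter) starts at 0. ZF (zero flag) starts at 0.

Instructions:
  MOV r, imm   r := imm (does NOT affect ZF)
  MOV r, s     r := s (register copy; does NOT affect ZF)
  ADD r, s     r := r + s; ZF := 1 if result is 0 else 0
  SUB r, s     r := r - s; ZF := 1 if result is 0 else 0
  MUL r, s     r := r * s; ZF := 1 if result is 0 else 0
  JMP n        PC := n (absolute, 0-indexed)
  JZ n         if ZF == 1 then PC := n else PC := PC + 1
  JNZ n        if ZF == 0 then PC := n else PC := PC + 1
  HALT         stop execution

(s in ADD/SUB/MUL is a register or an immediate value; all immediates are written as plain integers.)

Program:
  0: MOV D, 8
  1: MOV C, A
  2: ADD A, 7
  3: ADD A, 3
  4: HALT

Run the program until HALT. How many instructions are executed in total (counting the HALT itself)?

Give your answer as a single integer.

Answer: 5

Derivation:
Step 1: PC=0 exec 'MOV D, 8'. After: A=0 B=0 C=0 D=8 ZF=0 PC=1
Step 2: PC=1 exec 'MOV C, A'. After: A=0 B=0 C=0 D=8 ZF=0 PC=2
Step 3: PC=2 exec 'ADD A, 7'. After: A=7 B=0 C=0 D=8 ZF=0 PC=3
Step 4: PC=3 exec 'ADD A, 3'. After: A=10 B=0 C=0 D=8 ZF=0 PC=4
Step 5: PC=4 exec 'HALT'. After: A=10 B=0 C=0 D=8 ZF=0 PC=4 HALTED
Total instructions executed: 5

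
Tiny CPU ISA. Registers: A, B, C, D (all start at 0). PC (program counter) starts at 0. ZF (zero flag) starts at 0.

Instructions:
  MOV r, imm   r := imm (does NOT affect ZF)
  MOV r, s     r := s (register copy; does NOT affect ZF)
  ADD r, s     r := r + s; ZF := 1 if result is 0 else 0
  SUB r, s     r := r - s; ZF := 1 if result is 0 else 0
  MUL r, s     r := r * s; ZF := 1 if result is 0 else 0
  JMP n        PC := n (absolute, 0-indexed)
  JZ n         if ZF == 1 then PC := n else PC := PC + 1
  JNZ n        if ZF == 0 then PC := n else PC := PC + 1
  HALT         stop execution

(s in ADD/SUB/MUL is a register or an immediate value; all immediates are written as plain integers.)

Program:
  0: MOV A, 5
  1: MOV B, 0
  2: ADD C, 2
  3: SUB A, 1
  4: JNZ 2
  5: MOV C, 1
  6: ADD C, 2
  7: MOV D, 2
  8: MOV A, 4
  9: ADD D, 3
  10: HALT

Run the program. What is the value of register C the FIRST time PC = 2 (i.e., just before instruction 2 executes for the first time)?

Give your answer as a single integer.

Step 1: PC=0 exec 'MOV A, 5'. After: A=5 B=0 C=0 D=0 ZF=0 PC=1
Step 2: PC=1 exec 'MOV B, 0'. After: A=5 B=0 C=0 D=0 ZF=0 PC=2
First time PC=2: C=0

0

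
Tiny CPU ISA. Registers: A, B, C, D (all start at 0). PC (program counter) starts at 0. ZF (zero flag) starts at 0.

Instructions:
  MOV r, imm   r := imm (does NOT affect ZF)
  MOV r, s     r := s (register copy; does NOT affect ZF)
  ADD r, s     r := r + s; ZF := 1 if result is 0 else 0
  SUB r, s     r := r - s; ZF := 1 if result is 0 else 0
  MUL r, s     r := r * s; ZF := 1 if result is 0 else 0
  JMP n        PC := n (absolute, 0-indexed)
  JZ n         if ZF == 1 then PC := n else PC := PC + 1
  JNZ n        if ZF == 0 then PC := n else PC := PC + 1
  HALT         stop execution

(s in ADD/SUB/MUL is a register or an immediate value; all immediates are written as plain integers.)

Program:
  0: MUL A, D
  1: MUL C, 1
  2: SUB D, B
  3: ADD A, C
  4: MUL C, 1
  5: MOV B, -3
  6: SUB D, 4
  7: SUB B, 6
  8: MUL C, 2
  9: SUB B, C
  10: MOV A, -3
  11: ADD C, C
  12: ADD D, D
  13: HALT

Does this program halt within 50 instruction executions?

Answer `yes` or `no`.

Step 1: PC=0 exec 'MUL A, D'. After: A=0 B=0 C=0 D=0 ZF=1 PC=1
Step 2: PC=1 exec 'MUL C, 1'. After: A=0 B=0 C=0 D=0 ZF=1 PC=2
Step 3: PC=2 exec 'SUB D, B'. After: A=0 B=0 C=0 D=0 ZF=1 PC=3
Step 4: PC=3 exec 'ADD A, C'. After: A=0 B=0 C=0 D=0 ZF=1 PC=4
Step 5: PC=4 exec 'MUL C, 1'. After: A=0 B=0 C=0 D=0 ZF=1 PC=5
Step 6: PC=5 exec 'MOV B, -3'. After: A=0 B=-3 C=0 D=0 ZF=1 PC=6
Step 7: PC=6 exec 'SUB D, 4'. After: A=0 B=-3 C=0 D=-4 ZF=0 PC=7
Step 8: PC=7 exec 'SUB B, 6'. After: A=0 B=-9 C=0 D=-4 ZF=0 PC=8
Step 9: PC=8 exec 'MUL C, 2'. After: A=0 B=-9 C=0 D=-4 ZF=1 PC=9
Step 10: PC=9 exec 'SUB B, C'. After: A=0 B=-9 C=0 D=-4 ZF=0 PC=10
Step 11: PC=10 exec 'MOV A, -3'. After: A=-3 B=-9 C=0 D=-4 ZF=0 PC=11
Step 12: PC=11 exec 'ADD C, C'. After: A=-3 B=-9 C=0 D=-4 ZF=1 PC=12
Step 13: PC=12 exec 'ADD D, D'. After: A=-3 B=-9 C=0 D=-8 ZF=0 PC=13
Step 14: PC=13 exec 'HALT'. After: A=-3 B=-9 C=0 D=-8 ZF=0 PC=13 HALTED

Answer: yes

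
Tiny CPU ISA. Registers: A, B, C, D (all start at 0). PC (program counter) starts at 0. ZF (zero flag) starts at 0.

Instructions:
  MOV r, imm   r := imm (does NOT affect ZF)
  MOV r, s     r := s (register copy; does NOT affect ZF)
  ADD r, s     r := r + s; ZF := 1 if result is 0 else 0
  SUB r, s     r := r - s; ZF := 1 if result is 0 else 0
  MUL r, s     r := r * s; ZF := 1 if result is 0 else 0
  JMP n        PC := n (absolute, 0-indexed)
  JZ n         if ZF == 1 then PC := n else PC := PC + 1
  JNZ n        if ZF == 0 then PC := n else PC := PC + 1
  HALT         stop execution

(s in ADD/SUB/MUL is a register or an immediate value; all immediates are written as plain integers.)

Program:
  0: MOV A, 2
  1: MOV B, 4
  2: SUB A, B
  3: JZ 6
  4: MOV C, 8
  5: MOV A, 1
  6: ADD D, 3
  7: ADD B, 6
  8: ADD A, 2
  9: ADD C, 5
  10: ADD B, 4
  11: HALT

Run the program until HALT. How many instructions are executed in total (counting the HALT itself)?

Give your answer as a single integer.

Step 1: PC=0 exec 'MOV A, 2'. After: A=2 B=0 C=0 D=0 ZF=0 PC=1
Step 2: PC=1 exec 'MOV B, 4'. After: A=2 B=4 C=0 D=0 ZF=0 PC=2
Step 3: PC=2 exec 'SUB A, B'. After: A=-2 B=4 C=0 D=0 ZF=0 PC=3
Step 4: PC=3 exec 'JZ 6'. After: A=-2 B=4 C=0 D=0 ZF=0 PC=4
Step 5: PC=4 exec 'MOV C, 8'. After: A=-2 B=4 C=8 D=0 ZF=0 PC=5
Step 6: PC=5 exec 'MOV A, 1'. After: A=1 B=4 C=8 D=0 ZF=0 PC=6
Step 7: PC=6 exec 'ADD D, 3'. After: A=1 B=4 C=8 D=3 ZF=0 PC=7
Step 8: PC=7 exec 'ADD B, 6'. After: A=1 B=10 C=8 D=3 ZF=0 PC=8
Step 9: PC=8 exec 'ADD A, 2'. After: A=3 B=10 C=8 D=3 ZF=0 PC=9
Step 10: PC=9 exec 'ADD C, 5'. After: A=3 B=10 C=13 D=3 ZF=0 PC=10
Step 11: PC=10 exec 'ADD B, 4'. After: A=3 B=14 C=13 D=3 ZF=0 PC=11
Step 12: PC=11 exec 'HALT'. After: A=3 B=14 C=13 D=3 ZF=0 PC=11 HALTED
Total instructions executed: 12

Answer: 12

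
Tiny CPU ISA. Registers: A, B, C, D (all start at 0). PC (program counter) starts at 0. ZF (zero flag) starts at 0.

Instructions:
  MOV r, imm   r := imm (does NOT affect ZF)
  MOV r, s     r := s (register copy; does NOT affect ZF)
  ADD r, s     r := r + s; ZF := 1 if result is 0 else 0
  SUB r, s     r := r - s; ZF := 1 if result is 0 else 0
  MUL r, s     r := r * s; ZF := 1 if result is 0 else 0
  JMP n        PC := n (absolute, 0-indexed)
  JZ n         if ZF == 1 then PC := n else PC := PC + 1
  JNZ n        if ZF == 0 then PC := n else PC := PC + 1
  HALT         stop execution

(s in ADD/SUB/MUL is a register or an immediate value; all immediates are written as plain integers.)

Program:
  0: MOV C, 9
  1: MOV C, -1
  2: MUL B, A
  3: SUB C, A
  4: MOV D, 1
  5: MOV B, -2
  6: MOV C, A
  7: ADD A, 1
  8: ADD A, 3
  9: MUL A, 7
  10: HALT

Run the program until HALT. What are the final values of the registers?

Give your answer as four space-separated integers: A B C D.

Step 1: PC=0 exec 'MOV C, 9'. After: A=0 B=0 C=9 D=0 ZF=0 PC=1
Step 2: PC=1 exec 'MOV C, -1'. After: A=0 B=0 C=-1 D=0 ZF=0 PC=2
Step 3: PC=2 exec 'MUL B, A'. After: A=0 B=0 C=-1 D=0 ZF=1 PC=3
Step 4: PC=3 exec 'SUB C, A'. After: A=0 B=0 C=-1 D=0 ZF=0 PC=4
Step 5: PC=4 exec 'MOV D, 1'. After: A=0 B=0 C=-1 D=1 ZF=0 PC=5
Step 6: PC=5 exec 'MOV B, -2'. After: A=0 B=-2 C=-1 D=1 ZF=0 PC=6
Step 7: PC=6 exec 'MOV C, A'. After: A=0 B=-2 C=0 D=1 ZF=0 PC=7
Step 8: PC=7 exec 'ADD A, 1'. After: A=1 B=-2 C=0 D=1 ZF=0 PC=8
Step 9: PC=8 exec 'ADD A, 3'. After: A=4 B=-2 C=0 D=1 ZF=0 PC=9
Step 10: PC=9 exec 'MUL A, 7'. After: A=28 B=-2 C=0 D=1 ZF=0 PC=10
Step 11: PC=10 exec 'HALT'. After: A=28 B=-2 C=0 D=1 ZF=0 PC=10 HALTED

Answer: 28 -2 0 1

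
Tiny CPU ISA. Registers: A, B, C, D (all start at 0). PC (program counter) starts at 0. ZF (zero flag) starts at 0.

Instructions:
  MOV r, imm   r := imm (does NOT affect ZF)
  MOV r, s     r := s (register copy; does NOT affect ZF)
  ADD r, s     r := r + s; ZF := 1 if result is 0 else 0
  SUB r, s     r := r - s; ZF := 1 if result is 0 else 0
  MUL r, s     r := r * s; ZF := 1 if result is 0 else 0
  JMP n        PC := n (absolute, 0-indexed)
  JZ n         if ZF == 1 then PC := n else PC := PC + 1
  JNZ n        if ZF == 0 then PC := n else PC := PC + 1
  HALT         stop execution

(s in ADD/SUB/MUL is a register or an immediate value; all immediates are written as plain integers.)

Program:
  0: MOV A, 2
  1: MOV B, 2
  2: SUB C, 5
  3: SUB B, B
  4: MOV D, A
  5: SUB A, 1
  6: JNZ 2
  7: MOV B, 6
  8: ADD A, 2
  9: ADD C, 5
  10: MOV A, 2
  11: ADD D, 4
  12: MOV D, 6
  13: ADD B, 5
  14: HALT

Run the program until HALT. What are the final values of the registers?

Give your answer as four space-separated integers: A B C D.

Step 1: PC=0 exec 'MOV A, 2'. After: A=2 B=0 C=0 D=0 ZF=0 PC=1
Step 2: PC=1 exec 'MOV B, 2'. After: A=2 B=2 C=0 D=0 ZF=0 PC=2
Step 3: PC=2 exec 'SUB C, 5'. After: A=2 B=2 C=-5 D=0 ZF=0 PC=3
Step 4: PC=3 exec 'SUB B, B'. After: A=2 B=0 C=-5 D=0 ZF=1 PC=4
Step 5: PC=4 exec 'MOV D, A'. After: A=2 B=0 C=-5 D=2 ZF=1 PC=5
Step 6: PC=5 exec 'SUB A, 1'. After: A=1 B=0 C=-5 D=2 ZF=0 PC=6
Step 7: PC=6 exec 'JNZ 2'. After: A=1 B=0 C=-5 D=2 ZF=0 PC=2
Step 8: PC=2 exec 'SUB C, 5'. After: A=1 B=0 C=-10 D=2 ZF=0 PC=3
Step 9: PC=3 exec 'SUB B, B'. After: A=1 B=0 C=-10 D=2 ZF=1 PC=4
Step 10: PC=4 exec 'MOV D, A'. After: A=1 B=0 C=-10 D=1 ZF=1 PC=5
Step 11: PC=5 exec 'SUB A, 1'. After: A=0 B=0 C=-10 D=1 ZF=1 PC=6
Step 12: PC=6 exec 'JNZ 2'. After: A=0 B=0 C=-10 D=1 ZF=1 PC=7
Step 13: PC=7 exec 'MOV B, 6'. After: A=0 B=6 C=-10 D=1 ZF=1 PC=8
Step 14: PC=8 exec 'ADD A, 2'. After: A=2 B=6 C=-10 D=1 ZF=0 PC=9
Step 15: PC=9 exec 'ADD C, 5'. After: A=2 B=6 C=-5 D=1 ZF=0 PC=10
Step 16: PC=10 exec 'MOV A, 2'. After: A=2 B=6 C=-5 D=1 ZF=0 PC=11
Step 17: PC=11 exec 'ADD D, 4'. After: A=2 B=6 C=-5 D=5 ZF=0 PC=12
Step 18: PC=12 exec 'MOV D, 6'. After: A=2 B=6 C=-5 D=6 ZF=0 PC=13
Step 19: PC=13 exec 'ADD B, 5'. After: A=2 B=11 C=-5 D=6 ZF=0 PC=14
Step 20: PC=14 exec 'HALT'. After: A=2 B=11 C=-5 D=6 ZF=0 PC=14 HALTED

Answer: 2 11 -5 6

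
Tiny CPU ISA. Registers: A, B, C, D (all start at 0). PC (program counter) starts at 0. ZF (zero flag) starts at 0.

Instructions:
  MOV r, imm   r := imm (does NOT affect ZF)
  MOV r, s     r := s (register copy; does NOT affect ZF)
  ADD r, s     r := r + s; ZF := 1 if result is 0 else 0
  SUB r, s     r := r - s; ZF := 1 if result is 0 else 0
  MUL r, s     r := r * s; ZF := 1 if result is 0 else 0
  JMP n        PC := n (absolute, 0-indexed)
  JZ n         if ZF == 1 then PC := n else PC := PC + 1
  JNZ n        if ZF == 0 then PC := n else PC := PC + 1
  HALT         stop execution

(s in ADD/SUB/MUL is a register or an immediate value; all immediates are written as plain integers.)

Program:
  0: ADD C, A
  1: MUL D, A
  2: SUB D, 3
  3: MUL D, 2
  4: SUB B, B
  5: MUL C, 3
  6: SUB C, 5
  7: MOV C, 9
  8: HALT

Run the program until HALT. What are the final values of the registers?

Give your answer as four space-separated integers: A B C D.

Step 1: PC=0 exec 'ADD C, A'. After: A=0 B=0 C=0 D=0 ZF=1 PC=1
Step 2: PC=1 exec 'MUL D, A'. After: A=0 B=0 C=0 D=0 ZF=1 PC=2
Step 3: PC=2 exec 'SUB D, 3'. After: A=0 B=0 C=0 D=-3 ZF=0 PC=3
Step 4: PC=3 exec 'MUL D, 2'. After: A=0 B=0 C=0 D=-6 ZF=0 PC=4
Step 5: PC=4 exec 'SUB B, B'. After: A=0 B=0 C=0 D=-6 ZF=1 PC=5
Step 6: PC=5 exec 'MUL C, 3'. After: A=0 B=0 C=0 D=-6 ZF=1 PC=6
Step 7: PC=6 exec 'SUB C, 5'. After: A=0 B=0 C=-5 D=-6 ZF=0 PC=7
Step 8: PC=7 exec 'MOV C, 9'. After: A=0 B=0 C=9 D=-6 ZF=0 PC=8
Step 9: PC=8 exec 'HALT'. After: A=0 B=0 C=9 D=-6 ZF=0 PC=8 HALTED

Answer: 0 0 9 -6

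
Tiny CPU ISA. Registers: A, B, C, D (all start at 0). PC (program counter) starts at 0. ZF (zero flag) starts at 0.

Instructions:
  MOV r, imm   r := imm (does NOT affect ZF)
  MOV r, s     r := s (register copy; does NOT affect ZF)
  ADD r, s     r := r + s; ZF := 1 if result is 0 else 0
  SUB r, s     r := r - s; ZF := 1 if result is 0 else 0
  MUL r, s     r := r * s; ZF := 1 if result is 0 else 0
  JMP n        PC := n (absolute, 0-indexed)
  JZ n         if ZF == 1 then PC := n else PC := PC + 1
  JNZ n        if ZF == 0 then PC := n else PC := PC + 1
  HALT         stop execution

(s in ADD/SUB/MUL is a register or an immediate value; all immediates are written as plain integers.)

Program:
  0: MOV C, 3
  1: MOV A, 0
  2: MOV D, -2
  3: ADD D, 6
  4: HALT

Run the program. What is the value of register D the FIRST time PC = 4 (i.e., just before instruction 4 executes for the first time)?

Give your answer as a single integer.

Step 1: PC=0 exec 'MOV C, 3'. After: A=0 B=0 C=3 D=0 ZF=0 PC=1
Step 2: PC=1 exec 'MOV A, 0'. After: A=0 B=0 C=3 D=0 ZF=0 PC=2
Step 3: PC=2 exec 'MOV D, -2'. After: A=0 B=0 C=3 D=-2 ZF=0 PC=3
Step 4: PC=3 exec 'ADD D, 6'. After: A=0 B=0 C=3 D=4 ZF=0 PC=4
First time PC=4: D=4

4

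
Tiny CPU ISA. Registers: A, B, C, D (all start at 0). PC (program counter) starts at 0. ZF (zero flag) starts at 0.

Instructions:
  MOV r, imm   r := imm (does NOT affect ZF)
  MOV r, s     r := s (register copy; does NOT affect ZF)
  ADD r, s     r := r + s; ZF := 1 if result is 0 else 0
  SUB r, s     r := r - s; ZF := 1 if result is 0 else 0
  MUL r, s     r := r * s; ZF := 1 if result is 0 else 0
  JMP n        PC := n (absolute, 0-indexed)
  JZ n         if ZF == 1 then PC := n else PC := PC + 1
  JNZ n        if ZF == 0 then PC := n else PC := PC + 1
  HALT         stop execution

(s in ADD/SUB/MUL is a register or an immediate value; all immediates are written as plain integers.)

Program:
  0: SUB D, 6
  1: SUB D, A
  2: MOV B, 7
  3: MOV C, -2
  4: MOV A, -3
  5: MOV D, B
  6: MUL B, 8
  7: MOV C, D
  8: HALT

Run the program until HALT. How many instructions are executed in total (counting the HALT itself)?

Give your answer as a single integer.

Step 1: PC=0 exec 'SUB D, 6'. After: A=0 B=0 C=0 D=-6 ZF=0 PC=1
Step 2: PC=1 exec 'SUB D, A'. After: A=0 B=0 C=0 D=-6 ZF=0 PC=2
Step 3: PC=2 exec 'MOV B, 7'. After: A=0 B=7 C=0 D=-6 ZF=0 PC=3
Step 4: PC=3 exec 'MOV C, -2'. After: A=0 B=7 C=-2 D=-6 ZF=0 PC=4
Step 5: PC=4 exec 'MOV A, -3'. After: A=-3 B=7 C=-2 D=-6 ZF=0 PC=5
Step 6: PC=5 exec 'MOV D, B'. After: A=-3 B=7 C=-2 D=7 ZF=0 PC=6
Step 7: PC=6 exec 'MUL B, 8'. After: A=-3 B=56 C=-2 D=7 ZF=0 PC=7
Step 8: PC=7 exec 'MOV C, D'. After: A=-3 B=56 C=7 D=7 ZF=0 PC=8
Step 9: PC=8 exec 'HALT'. After: A=-3 B=56 C=7 D=7 ZF=0 PC=8 HALTED
Total instructions executed: 9

Answer: 9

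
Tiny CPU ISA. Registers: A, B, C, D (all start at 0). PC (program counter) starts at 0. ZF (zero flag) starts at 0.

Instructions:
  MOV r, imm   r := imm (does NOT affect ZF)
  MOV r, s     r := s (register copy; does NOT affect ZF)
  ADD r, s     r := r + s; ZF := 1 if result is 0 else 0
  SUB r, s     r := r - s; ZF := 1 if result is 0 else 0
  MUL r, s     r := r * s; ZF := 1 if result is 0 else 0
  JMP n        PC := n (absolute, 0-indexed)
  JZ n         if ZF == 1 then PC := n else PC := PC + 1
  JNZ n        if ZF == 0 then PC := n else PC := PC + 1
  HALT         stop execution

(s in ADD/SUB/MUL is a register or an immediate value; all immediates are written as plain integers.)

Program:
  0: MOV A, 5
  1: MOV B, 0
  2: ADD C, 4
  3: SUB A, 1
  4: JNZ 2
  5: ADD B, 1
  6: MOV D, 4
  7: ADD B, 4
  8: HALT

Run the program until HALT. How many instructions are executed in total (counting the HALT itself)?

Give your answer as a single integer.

Step 1: PC=0 exec 'MOV A, 5'. After: A=5 B=0 C=0 D=0 ZF=0 PC=1
Step 2: PC=1 exec 'MOV B, 0'. After: A=5 B=0 C=0 D=0 ZF=0 PC=2
Step 3: PC=2 exec 'ADD C, 4'. After: A=5 B=0 C=4 D=0 ZF=0 PC=3
Step 4: PC=3 exec 'SUB A, 1'. After: A=4 B=0 C=4 D=0 ZF=0 PC=4
Step 5: PC=4 exec 'JNZ 2'. After: A=4 B=0 C=4 D=0 ZF=0 PC=2
Step 6: PC=2 exec 'ADD C, 4'. After: A=4 B=0 C=8 D=0 ZF=0 PC=3
Step 7: PC=3 exec 'SUB A, 1'. After: A=3 B=0 C=8 D=0 ZF=0 PC=4
Step 8: PC=4 exec 'JNZ 2'. After: A=3 B=0 C=8 D=0 ZF=0 PC=2
Step 9: PC=2 exec 'ADD C, 4'. After: A=3 B=0 C=12 D=0 ZF=0 PC=3
Step 10: PC=3 exec 'SUB A, 1'. After: A=2 B=0 C=12 D=0 ZF=0 PC=4
Step 11: PC=4 exec 'JNZ 2'. After: A=2 B=0 C=12 D=0 ZF=0 PC=2
Step 12: PC=2 exec 'ADD C, 4'. After: A=2 B=0 C=16 D=0 ZF=0 PC=3
Step 13: PC=3 exec 'SUB A, 1'. After: A=1 B=0 C=16 D=0 ZF=0 PC=4
Step 14: PC=4 exec 'JNZ 2'. After: A=1 B=0 C=16 D=0 ZF=0 PC=2
Step 15: PC=2 exec 'ADD C, 4'. After: A=1 B=0 C=20 D=0 ZF=0 PC=3
Step 16: PC=3 exec 'SUB A, 1'. After: A=0 B=0 C=20 D=0 ZF=1 PC=4
Step 17: PC=4 exec 'JNZ 2'. After: A=0 B=0 C=20 D=0 ZF=1 PC=5
Step 18: PC=5 exec 'ADD B, 1'. After: A=0 B=1 C=20 D=0 ZF=0 PC=6
Step 19: PC=6 exec 'MOV D, 4'. After: A=0 B=1 C=20 D=4 ZF=0 PC=7
Step 20: PC=7 exec 'ADD B, 4'. After: A=0 B=5 C=20 D=4 ZF=0 PC=8
Step 21: PC=8 exec 'HALT'. After: A=0 B=5 C=20 D=4 ZF=0 PC=8 HALTED
Total instructions executed: 21

Answer: 21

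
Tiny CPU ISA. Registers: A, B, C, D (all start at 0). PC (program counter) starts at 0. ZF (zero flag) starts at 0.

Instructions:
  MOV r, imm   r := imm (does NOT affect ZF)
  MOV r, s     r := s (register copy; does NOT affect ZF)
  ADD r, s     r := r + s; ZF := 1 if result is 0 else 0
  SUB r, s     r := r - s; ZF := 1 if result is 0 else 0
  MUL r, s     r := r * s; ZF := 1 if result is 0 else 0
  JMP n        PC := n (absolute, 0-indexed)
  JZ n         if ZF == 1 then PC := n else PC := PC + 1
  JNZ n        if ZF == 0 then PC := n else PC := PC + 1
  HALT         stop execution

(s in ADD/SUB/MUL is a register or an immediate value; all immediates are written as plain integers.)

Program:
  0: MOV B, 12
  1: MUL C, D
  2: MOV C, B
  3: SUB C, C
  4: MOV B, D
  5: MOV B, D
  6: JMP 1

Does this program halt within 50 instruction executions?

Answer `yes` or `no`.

Answer: no

Derivation:
Step 1: PC=0 exec 'MOV B, 12'. After: A=0 B=12 C=0 D=0 ZF=0 PC=1
Step 2: PC=1 exec 'MUL C, D'. After: A=0 B=12 C=0 D=0 ZF=1 PC=2
Step 3: PC=2 exec 'MOV C, B'. After: A=0 B=12 C=12 D=0 ZF=1 PC=3
Step 4: PC=3 exec 'SUB C, C'. After: A=0 B=12 C=0 D=0 ZF=1 PC=4
Step 5: PC=4 exec 'MOV B, D'. After: A=0 B=0 C=0 D=0 ZF=1 PC=5
Step 6: PC=5 exec 'MOV B, D'. After: A=0 B=0 C=0 D=0 ZF=1 PC=6
Step 7: PC=6 exec 'JMP 1'. After: A=0 B=0 C=0 D=0 ZF=1 PC=1
Step 8: PC=1 exec 'MUL C, D'. After: A=0 B=0 C=0 D=0 ZF=1 PC=2
Step 9: PC=2 exec 'MOV C, B'. After: A=0 B=0 C=0 D=0 ZF=1 PC=3
Step 10: PC=3 exec 'SUB C, C'. After: A=0 B=0 C=0 D=0 ZF=1 PC=4
Step 11: PC=4 exec 'MOV B, D'. After: A=0 B=0 C=0 D=0 ZF=1 PC=5
State after step 11 equals state after step 5: the program is in a cycle of length 6 and will never halt.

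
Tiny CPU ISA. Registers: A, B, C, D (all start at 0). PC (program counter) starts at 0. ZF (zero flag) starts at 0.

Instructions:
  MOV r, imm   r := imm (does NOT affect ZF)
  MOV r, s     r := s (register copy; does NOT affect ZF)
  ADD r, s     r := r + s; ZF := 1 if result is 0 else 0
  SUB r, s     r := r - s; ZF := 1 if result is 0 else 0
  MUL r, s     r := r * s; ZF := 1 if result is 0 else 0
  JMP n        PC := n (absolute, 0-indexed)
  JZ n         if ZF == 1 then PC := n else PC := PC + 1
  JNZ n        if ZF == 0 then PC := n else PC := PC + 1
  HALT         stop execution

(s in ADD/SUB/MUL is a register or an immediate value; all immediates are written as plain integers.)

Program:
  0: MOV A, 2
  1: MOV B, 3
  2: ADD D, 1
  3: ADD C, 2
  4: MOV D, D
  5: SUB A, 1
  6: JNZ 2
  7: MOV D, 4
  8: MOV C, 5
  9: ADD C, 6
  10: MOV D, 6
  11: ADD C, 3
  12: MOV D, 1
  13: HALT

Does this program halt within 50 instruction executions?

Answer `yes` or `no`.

Answer: yes

Derivation:
Step 1: PC=0 exec 'MOV A, 2'. After: A=2 B=0 C=0 D=0 ZF=0 PC=1
Step 2: PC=1 exec 'MOV B, 3'. After: A=2 B=3 C=0 D=0 ZF=0 PC=2
Step 3: PC=2 exec 'ADD D, 1'. After: A=2 B=3 C=0 D=1 ZF=0 PC=3
Step 4: PC=3 exec 'ADD C, 2'. After: A=2 B=3 C=2 D=1 ZF=0 PC=4
Step 5: PC=4 exec 'MOV D, D'. After: A=2 B=3 C=2 D=1 ZF=0 PC=5
Step 6: PC=5 exec 'SUB A, 1'. After: A=1 B=3 C=2 D=1 ZF=0 PC=6
Step 7: PC=6 exec 'JNZ 2'. After: A=1 B=3 C=2 D=1 ZF=0 PC=2
Step 8: PC=2 exec 'ADD D, 1'. After: A=1 B=3 C=2 D=2 ZF=0 PC=3
Step 9: PC=3 exec 'ADD C, 2'. After: A=1 B=3 C=4 D=2 ZF=0 PC=4
Step 10: PC=4 exec 'MOV D, D'. After: A=1 B=3 C=4 D=2 ZF=0 PC=5
Step 11: PC=5 exec 'SUB A, 1'. After: A=0 B=3 C=4 D=2 ZF=1 PC=6
Step 12: PC=6 exec 'JNZ 2'. After: A=0 B=3 C=4 D=2 ZF=1 PC=7
Step 13: PC=7 exec 'MOV D, 4'. After: A=0 B=3 C=4 D=4 ZF=1 PC=8
Step 14: PC=8 exec 'MOV C, 5'. After: A=0 B=3 C=5 D=4 ZF=1 PC=9
Step 15: PC=9 exec 'ADD C, 6'. After: A=0 B=3 C=11 D=4 ZF=0 PC=10
Step 16: PC=10 exec 'MOV D, 6'. After: A=0 B=3 C=11 D=6 ZF=0 PC=11
Step 17: PC=11 exec 'ADD C, 3'. After: A=0 B=3 C=14 D=6 ZF=0 PC=12
Step 18: PC=12 exec 'MOV D, 1'. After: A=0 B=3 C=14 D=1 ZF=0 PC=13
Step 19: PC=13 exec 'HALT'. After: A=0 B=3 C=14 D=1 ZF=0 PC=13 HALTED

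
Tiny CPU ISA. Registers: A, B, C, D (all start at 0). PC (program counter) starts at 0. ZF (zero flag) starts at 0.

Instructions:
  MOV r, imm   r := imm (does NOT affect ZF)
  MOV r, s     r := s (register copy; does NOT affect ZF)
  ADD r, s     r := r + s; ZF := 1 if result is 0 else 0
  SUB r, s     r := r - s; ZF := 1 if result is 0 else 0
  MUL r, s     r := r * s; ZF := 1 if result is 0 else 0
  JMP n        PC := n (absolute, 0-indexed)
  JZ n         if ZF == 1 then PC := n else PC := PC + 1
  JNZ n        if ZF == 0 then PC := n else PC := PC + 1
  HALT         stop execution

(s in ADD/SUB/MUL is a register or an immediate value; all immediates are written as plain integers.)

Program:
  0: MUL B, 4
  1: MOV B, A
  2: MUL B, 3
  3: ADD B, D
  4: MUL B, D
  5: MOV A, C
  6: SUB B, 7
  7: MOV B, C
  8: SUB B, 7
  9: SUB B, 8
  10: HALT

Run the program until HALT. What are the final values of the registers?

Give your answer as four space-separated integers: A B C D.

Answer: 0 -15 0 0

Derivation:
Step 1: PC=0 exec 'MUL B, 4'. After: A=0 B=0 C=0 D=0 ZF=1 PC=1
Step 2: PC=1 exec 'MOV B, A'. After: A=0 B=0 C=0 D=0 ZF=1 PC=2
Step 3: PC=2 exec 'MUL B, 3'. After: A=0 B=0 C=0 D=0 ZF=1 PC=3
Step 4: PC=3 exec 'ADD B, D'. After: A=0 B=0 C=0 D=0 ZF=1 PC=4
Step 5: PC=4 exec 'MUL B, D'. After: A=0 B=0 C=0 D=0 ZF=1 PC=5
Step 6: PC=5 exec 'MOV A, C'. After: A=0 B=0 C=0 D=0 ZF=1 PC=6
Step 7: PC=6 exec 'SUB B, 7'. After: A=0 B=-7 C=0 D=0 ZF=0 PC=7
Step 8: PC=7 exec 'MOV B, C'. After: A=0 B=0 C=0 D=0 ZF=0 PC=8
Step 9: PC=8 exec 'SUB B, 7'. After: A=0 B=-7 C=0 D=0 ZF=0 PC=9
Step 10: PC=9 exec 'SUB B, 8'. After: A=0 B=-15 C=0 D=0 ZF=0 PC=10
Step 11: PC=10 exec 'HALT'. After: A=0 B=-15 C=0 D=0 ZF=0 PC=10 HALTED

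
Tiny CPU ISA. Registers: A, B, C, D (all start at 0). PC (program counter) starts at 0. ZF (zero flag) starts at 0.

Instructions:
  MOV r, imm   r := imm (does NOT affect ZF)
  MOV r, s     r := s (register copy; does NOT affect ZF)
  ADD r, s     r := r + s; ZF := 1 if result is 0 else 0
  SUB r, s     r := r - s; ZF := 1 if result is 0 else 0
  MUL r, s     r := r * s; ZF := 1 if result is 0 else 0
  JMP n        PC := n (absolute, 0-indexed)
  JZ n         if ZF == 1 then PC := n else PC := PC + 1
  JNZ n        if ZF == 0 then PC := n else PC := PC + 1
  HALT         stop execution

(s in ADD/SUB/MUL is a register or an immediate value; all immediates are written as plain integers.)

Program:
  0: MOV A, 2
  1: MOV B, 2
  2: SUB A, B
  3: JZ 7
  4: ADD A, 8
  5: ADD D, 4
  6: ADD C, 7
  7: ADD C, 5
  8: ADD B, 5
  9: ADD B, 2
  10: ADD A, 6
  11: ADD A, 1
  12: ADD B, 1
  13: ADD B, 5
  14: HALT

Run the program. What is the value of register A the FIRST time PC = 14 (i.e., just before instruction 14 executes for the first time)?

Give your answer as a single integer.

Step 1: PC=0 exec 'MOV A, 2'. After: A=2 B=0 C=0 D=0 ZF=0 PC=1
Step 2: PC=1 exec 'MOV B, 2'. After: A=2 B=2 C=0 D=0 ZF=0 PC=2
Step 3: PC=2 exec 'SUB A, B'. After: A=0 B=2 C=0 D=0 ZF=1 PC=3
Step 4: PC=3 exec 'JZ 7'. After: A=0 B=2 C=0 D=0 ZF=1 PC=7
Step 5: PC=7 exec 'ADD C, 5'. After: A=0 B=2 C=5 D=0 ZF=0 PC=8
Step 6: PC=8 exec 'ADD B, 5'. After: A=0 B=7 C=5 D=0 ZF=0 PC=9
Step 7: PC=9 exec 'ADD B, 2'. After: A=0 B=9 C=5 D=0 ZF=0 PC=10
Step 8: PC=10 exec 'ADD A, 6'. After: A=6 B=9 C=5 D=0 ZF=0 PC=11
Step 9: PC=11 exec 'ADD A, 1'. After: A=7 B=9 C=5 D=0 ZF=0 PC=12
Step 10: PC=12 exec 'ADD B, 1'. After: A=7 B=10 C=5 D=0 ZF=0 PC=13
Step 11: PC=13 exec 'ADD B, 5'. After: A=7 B=15 C=5 D=0 ZF=0 PC=14
First time PC=14: A=7

7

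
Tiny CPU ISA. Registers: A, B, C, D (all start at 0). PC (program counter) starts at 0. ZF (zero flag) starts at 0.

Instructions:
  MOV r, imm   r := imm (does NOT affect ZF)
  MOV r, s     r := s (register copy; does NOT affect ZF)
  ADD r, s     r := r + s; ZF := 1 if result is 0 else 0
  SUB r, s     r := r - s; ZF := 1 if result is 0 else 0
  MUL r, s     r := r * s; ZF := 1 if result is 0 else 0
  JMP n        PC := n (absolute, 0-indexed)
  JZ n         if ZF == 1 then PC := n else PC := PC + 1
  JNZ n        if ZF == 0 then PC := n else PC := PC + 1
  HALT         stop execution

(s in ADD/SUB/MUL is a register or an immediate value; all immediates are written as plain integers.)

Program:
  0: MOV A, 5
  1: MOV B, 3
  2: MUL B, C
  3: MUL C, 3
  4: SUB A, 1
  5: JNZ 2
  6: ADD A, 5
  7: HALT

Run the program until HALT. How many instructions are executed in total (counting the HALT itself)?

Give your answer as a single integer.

Answer: 24

Derivation:
Step 1: PC=0 exec 'MOV A, 5'. After: A=5 B=0 C=0 D=0 ZF=0 PC=1
Step 2: PC=1 exec 'MOV B, 3'. After: A=5 B=3 C=0 D=0 ZF=0 PC=2
Step 3: PC=2 exec 'MUL B, C'. After: A=5 B=0 C=0 D=0 ZF=1 PC=3
Step 4: PC=3 exec 'MUL C, 3'. After: A=5 B=0 C=0 D=0 ZF=1 PC=4
Step 5: PC=4 exec 'SUB A, 1'. After: A=4 B=0 C=0 D=0 ZF=0 PC=5
Step 6: PC=5 exec 'JNZ 2'. After: A=4 B=0 C=0 D=0 ZF=0 PC=2
Step 7: PC=2 exec 'MUL B, C'. After: A=4 B=0 C=0 D=0 ZF=1 PC=3
Step 8: PC=3 exec 'MUL C, 3'. After: A=4 B=0 C=0 D=0 ZF=1 PC=4
Step 9: PC=4 exec 'SUB A, 1'. After: A=3 B=0 C=0 D=0 ZF=0 PC=5
Step 10: PC=5 exec 'JNZ 2'. After: A=3 B=0 C=0 D=0 ZF=0 PC=2
Step 11: PC=2 exec 'MUL B, C'. After: A=3 B=0 C=0 D=0 ZF=1 PC=3
Step 12: PC=3 exec 'MUL C, 3'. After: A=3 B=0 C=0 D=0 ZF=1 PC=4
Step 13: PC=4 exec 'SUB A, 1'. After: A=2 B=0 C=0 D=0 ZF=0 PC=5
Step 14: PC=5 exec 'JNZ 2'. After: A=2 B=0 C=0 D=0 ZF=0 PC=2
Step 15: PC=2 exec 'MUL B, C'. After: A=2 B=0 C=0 D=0 ZF=1 PC=3
Step 16: PC=3 exec 'MUL C, 3'. After: A=2 B=0 C=0 D=0 ZF=1 PC=4
Step 17: PC=4 exec 'SUB A, 1'. After: A=1 B=0 C=0 D=0 ZF=0 PC=5
Step 18: PC=5 exec 'JNZ 2'. After: A=1 B=0 C=0 D=0 ZF=0 PC=2
Step 19: PC=2 exec 'MUL B, C'. After: A=1 B=0 C=0 D=0 ZF=1 PC=3
Step 20: PC=3 exec 'MUL C, 3'. After: A=1 B=0 C=0 D=0 ZF=1 PC=4
Step 21: PC=4 exec 'SUB A, 1'. After: A=0 B=0 C=0 D=0 ZF=1 PC=5
Step 22: PC=5 exec 'JNZ 2'. After: A=0 B=0 C=0 D=0 ZF=1 PC=6
Step 23: PC=6 exec 'ADD A, 5'. After: A=5 B=0 C=0 D=0 ZF=0 PC=7
Step 24: PC=7 exec 'HALT'. After: A=5 B=0 C=0 D=0 ZF=0 PC=7 HALTED
Total instructions executed: 24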